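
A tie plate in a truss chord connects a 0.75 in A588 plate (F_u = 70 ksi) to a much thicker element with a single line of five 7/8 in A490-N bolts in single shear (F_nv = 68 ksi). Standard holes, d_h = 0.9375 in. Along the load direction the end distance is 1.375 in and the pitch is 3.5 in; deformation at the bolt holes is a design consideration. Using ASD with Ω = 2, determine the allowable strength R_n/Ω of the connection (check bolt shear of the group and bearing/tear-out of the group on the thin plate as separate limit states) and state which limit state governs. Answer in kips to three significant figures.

102 kips (bolt shear governs)

Bolt shear: A_b = π·0.875²/4 = 0.6013 in²; R_n = 68 × 0.6013 × 5 × 1 = 204.4 kips → 204.4 / 2 = 102 kips.
Bearing (1.2 l_c t F_u ≤ 2.4 d t F_u): upper limit = 2.4·0.875·0.75·70 = 110.3 kips.
  Edge l_c = 1.375 − 0.9375/2 = 0.9062 → r_n = 57.09 kips; interior l_c = 3.5 − 0.9375 = 2.562 → r_n = 110.3 kips.
  R_n,bearing = 1·57.09 + 4·110.3 = 498.1 kips → 498.1 / 2 = 249 kips.
Bolt shear governs: 102 kips.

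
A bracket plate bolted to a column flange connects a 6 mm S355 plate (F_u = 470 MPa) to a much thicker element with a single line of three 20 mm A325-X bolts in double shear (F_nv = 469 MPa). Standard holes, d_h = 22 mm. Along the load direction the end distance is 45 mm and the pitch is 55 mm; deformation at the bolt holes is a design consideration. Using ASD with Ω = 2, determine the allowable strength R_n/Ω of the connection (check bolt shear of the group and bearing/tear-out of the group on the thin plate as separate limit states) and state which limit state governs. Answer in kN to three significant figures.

Bolt shear: A_b = π·20²/4 = 314.2 mm²; R_n = 469 × 314.2 × 3 × 2 / 1000 = 884 kN → 884 / 2 = 442 kN.
Bearing (1.2 l_c t F_u ≤ 2.4 d t F_u): upper limit = 2.4·20·6·470 / 1000 = 135.4 kN.
  Edge l_c = 45 − 22/2 = 34 → r_n = 115.1 kN; interior l_c = 55 − 22 = 33 → r_n = 111.7 kN.
  R_n,bearing = 1·115.1 + 2·111.7 = 338.4 kN → 338.4 / 2 = 169 kN.
Bearing governs: 169 kN.

169 kN (bearing governs)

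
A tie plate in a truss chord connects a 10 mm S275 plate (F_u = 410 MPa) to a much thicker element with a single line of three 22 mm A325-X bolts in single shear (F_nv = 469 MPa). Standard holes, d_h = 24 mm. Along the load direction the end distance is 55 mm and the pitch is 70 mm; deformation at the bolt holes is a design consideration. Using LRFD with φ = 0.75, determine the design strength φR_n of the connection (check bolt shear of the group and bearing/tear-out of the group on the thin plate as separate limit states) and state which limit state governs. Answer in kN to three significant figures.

401 kN (bolt shear governs)

Bolt shear: A_b = π·22²/4 = 380.1 mm²; R_n = 469 × 380.1 × 3 × 1 / 1000 = 534.8 kN → 0.75 × 534.8 = 401 kN.
Bearing (1.2 l_c t F_u ≤ 2.4 d t F_u): upper limit = 2.4·22·10·410 / 1000 = 216.5 kN.
  Edge l_c = 55 − 24/2 = 43 → r_n = 211.6 kN; interior l_c = 70 − 24 = 46 → r_n = 216.5 kN.
  R_n,bearing = 1·211.6 + 2·216.5 = 644.5 kN → 0.75 × 644.5 = 483 kN.
Bolt shear governs: 401 kN.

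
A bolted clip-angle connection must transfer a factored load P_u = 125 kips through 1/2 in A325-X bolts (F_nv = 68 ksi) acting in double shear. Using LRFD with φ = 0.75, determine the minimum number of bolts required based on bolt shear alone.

A_b = π·0.5²/4 = 0.1963 in².
Per-bolt design strength φR_n = 0.75 × 68 × 0.1963 × 2 = 20.03 kips.
n ≥ 125 / 20.03 = 6.241 → use 7 bolts.

7 bolts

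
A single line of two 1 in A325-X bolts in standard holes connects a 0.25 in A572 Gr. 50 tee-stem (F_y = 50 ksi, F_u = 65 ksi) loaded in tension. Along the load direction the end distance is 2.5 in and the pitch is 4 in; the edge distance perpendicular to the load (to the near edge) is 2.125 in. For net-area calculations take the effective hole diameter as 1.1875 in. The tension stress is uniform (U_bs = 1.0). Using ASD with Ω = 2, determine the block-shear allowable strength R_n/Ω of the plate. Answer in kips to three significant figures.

35.4 kips

Shear plane L_v = 2.5 + 1·4 = 6.5 in; A_gv = 6.5 × 0.25 = 1.625 in².
A_nv = (6.5 − 1.5·1.1875) × 0.25 = 1.18 in².
A_nt = (2.125 − 0.5·1.1875) × 0.25 = 0.3828 in².
0.6 F_u A_nv = 46.01 kips; 0.6 F_y A_gv = 48.75 kips → shear rupture governs the shear term.
R_n = 46.01 + 1.0 × 65 × 0.3828 = 70.89 kips.
Allowable strength R_n/Ω = 70.89 / 2 = 35.4 kips.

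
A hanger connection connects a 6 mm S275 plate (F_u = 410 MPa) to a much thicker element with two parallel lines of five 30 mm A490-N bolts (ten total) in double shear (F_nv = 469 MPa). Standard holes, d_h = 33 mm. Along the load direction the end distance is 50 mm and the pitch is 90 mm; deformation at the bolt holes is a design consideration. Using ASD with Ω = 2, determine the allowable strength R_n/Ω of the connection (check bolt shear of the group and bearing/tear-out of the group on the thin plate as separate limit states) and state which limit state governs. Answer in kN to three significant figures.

772 kN (bearing governs)

Bolt shear: A_b = π·30²/4 = 706.9 mm²; R_n = 469 × 706.9 × 10 × 2 / 1000 = 6630 kN → 6630 / 2 = 3320 kN.
Bearing (1.2 l_c t F_u ≤ 2.4 d t F_u): upper limit = 2.4·30·6·410 / 1000 = 177.1 kN.
  Edge l_c = 50 − 33/2 = 33.5 → r_n = 98.89 kN; interior l_c = 90 − 33 = 57 → r_n = 168.3 kN.
  R_n,bearing = 2·98.89 + 8·168.3 = 1544 kN → 1544 / 2 = 772 kN.
Bearing governs: 772 kN.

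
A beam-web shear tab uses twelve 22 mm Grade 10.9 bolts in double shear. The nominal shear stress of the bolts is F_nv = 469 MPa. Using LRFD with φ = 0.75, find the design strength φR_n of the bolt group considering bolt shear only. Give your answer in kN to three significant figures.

A_b = π × 22² / 4 = 380.1 mm².
R_n = F_nv · A_b · n · n_s = 469 × 380.1 × 12 × 2 / 1000 = 4279 kN.
Design strength φR_n = 0.75 × 4279 = 3210 kN.

3210 kN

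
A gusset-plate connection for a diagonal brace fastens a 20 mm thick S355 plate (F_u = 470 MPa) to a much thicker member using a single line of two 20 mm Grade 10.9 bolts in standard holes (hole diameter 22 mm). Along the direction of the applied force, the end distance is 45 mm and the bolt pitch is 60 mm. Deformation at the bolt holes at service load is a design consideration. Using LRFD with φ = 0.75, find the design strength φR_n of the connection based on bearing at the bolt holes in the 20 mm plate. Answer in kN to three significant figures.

Per bolt r_n = 1.2 l_c t F_u ≤ 2.4 d t F_u; upper limit = 2.4 × 20 × 20 × 470 / 1000 = 451.2 kN.
Edge bolt: l_c = 45 − 22/2 = 34 mm → 1.2 × 34 × 20 × 470 / 1000 = 383.5 → r_n = 383.5 kN.
Interior bolts: l_c = 60 − 22 = 38 mm → 1.2 × 38 × 20 × 470 / 1000 = 428.6 → r_n = 428.6 kN.
R_n = 1 × 383.5 + 1 × 428.6 = 812.2 kN.
Design strength φR_n = 0.75 × 812.2 = 609 kN.

609 kN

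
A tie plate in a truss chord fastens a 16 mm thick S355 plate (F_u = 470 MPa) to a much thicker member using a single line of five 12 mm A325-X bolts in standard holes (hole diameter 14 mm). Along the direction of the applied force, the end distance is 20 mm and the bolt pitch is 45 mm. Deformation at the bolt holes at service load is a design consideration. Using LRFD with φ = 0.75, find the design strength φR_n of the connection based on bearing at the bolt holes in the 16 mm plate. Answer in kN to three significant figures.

Per bolt r_n = 1.2 l_c t F_u ≤ 2.4 d t F_u; upper limit = 2.4 × 12 × 16 × 470 / 1000 = 216.6 kN.
Edge bolt: l_c = 20 − 14/2 = 13 mm → 1.2 × 13 × 16 × 470 / 1000 = 117.3 → r_n = 117.3 kN.
Interior bolts: l_c = 45 − 14 = 31 mm → 1.2 × 31 × 16 × 470 / 1000 = 279.7 → r_n = 216.6 kN.
R_n = 1 × 117.3 + 4 × 216.6 = 983.6 kN.
Design strength φR_n = 0.75 × 983.6 = 738 kN.

738 kN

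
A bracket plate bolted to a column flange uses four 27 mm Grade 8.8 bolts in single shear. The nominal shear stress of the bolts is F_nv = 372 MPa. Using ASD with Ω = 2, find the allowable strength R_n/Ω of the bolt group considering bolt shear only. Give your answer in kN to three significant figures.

426 kN

A_b = π × 27² / 4 = 572.6 mm².
R_n = F_nv · A_b · n · n_s = 372 × 572.6 × 4 × 1 / 1000 = 852 kN.
Allowable strength R_n/Ω = 852 / 2 = 426 kN.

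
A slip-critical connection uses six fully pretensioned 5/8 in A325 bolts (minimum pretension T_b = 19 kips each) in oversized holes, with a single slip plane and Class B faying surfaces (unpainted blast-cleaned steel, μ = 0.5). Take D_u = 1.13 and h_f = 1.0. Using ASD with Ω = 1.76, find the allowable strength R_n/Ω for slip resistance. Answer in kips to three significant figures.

36.6 kips

R_n = μ · D_u · h_f · T_b · n_s · n_b = 0.5 × 1.13 × 1.0 × 19 × 1 × 6 = 64.41 kips.
Allowable strength R_n/Ω = 64.41 / 1.76 = 36.6 kips.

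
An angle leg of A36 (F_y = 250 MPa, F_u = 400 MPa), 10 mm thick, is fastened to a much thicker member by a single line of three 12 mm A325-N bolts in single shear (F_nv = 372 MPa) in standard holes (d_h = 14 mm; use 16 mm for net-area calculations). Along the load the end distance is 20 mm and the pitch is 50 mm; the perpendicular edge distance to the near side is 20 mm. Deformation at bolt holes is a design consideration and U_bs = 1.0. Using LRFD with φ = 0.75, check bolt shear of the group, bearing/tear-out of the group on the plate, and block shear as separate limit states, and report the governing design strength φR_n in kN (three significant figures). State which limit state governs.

Bolt shear: A_b = π·12²/4 = 113.1 mm²; R_n = 372 × 113.1 × 3 × 1 / 1000 = 126.2 kN → 0.75 × 126.2 = 94.7 kN.
Bearing: edge l_c = 13, r_n = 62.4 kN; interior l_c = 36, r_n = 115.2 kN; R_n = 62.4 + 2·115.2 = 292.8 kN → 220 kN.
Block shear: A_gv = 1200, A_nv = 800, A_nt = 120 mm²; R_n = min(0.6F_uA_nv, 0.6F_yA_gv) + U_bs·F_u·A_nt = 228 kN → 171 kN.
Bolt shear governs: 94.7 kN.

94.7 kN (bolt shear governs)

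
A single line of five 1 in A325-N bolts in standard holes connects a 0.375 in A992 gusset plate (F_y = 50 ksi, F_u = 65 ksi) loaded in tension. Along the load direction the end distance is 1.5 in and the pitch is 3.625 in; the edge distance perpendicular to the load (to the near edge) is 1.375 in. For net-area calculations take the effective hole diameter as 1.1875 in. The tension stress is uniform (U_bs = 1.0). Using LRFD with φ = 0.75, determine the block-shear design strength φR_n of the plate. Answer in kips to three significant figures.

131 kips

Shear plane L_v = 1.5 + 4·3.625 = 16 in; A_gv = 16 × 0.375 = 6 in².
A_nv = (16 − 4.5·1.1875) × 0.375 = 3.996 in².
A_nt = (1.375 − 0.5·1.1875) × 0.375 = 0.293 in².
0.6 F_u A_nv = 155.8 kips; 0.6 F_y A_gv = 180 kips → shear rupture governs the shear term.
R_n = 155.8 + 1.0 × 65 × 0.293 = 174.9 kips.
Design strength φR_n = 0.75 × 174.9 = 131 kips.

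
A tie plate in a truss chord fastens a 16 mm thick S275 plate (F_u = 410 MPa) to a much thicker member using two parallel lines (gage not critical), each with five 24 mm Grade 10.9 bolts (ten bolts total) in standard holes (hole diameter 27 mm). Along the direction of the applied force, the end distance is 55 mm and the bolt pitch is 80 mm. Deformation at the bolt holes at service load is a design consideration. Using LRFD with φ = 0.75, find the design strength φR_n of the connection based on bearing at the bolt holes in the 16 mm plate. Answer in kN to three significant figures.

2760 kN

Per bolt r_n = 1.2 l_c t F_u ≤ 2.4 d t F_u; upper limit = 2.4 × 24 × 16 × 410 / 1000 = 377.9 kN.
Edge bolt: l_c = 55 − 27/2 = 41.5 mm → 1.2 × 41.5 × 16 × 410 / 1000 = 326.7 → r_n = 326.7 kN.
Interior bolts: l_c = 80 − 27 = 53 mm → 1.2 × 53 × 16 × 410 / 1000 = 417.2 → r_n = 377.9 kN.
R_n = 2 × 326.7 + 8 × 377.9 = 3676 kN.
Design strength φR_n = 0.75 × 3676 = 2760 kN.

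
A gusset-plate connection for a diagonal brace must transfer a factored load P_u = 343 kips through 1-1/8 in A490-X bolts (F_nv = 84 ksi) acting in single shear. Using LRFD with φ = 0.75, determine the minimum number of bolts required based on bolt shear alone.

6 bolts

A_b = π·1.125²/4 = 0.994 in².
Per-bolt design strength φR_n = 0.75 × 84 × 0.994 × 1 = 62.62 kips.
n ≥ 343 / 62.62 = 5.477 → use 6 bolts.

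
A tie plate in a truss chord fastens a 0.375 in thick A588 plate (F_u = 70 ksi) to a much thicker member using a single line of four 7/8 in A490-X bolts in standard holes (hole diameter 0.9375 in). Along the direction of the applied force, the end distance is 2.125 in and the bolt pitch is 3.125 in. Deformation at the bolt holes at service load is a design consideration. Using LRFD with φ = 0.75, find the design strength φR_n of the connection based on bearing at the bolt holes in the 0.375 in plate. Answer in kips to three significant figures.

163 kips

Per bolt r_n = 1.2 l_c t F_u ≤ 2.4 d t F_u; upper limit = 2.4 × 0.875 × 0.375 × 70 = 55.13 kips.
Edge bolt: l_c = 2.125 − 0.9375/2 = 1.656 in → 1.2 × 1.656 × 0.375 × 70 = 52.17 → r_n = 52.17 kips.
Interior bolts: l_c = 3.125 − 0.9375 = 2.188 in → 1.2 × 2.188 × 0.375 × 70 = 68.91 → r_n = 55.13 kips.
R_n = 1 × 52.17 + 3 × 55.13 = 217.5 kips.
Design strength φR_n = 0.75 × 217.5 = 163 kips.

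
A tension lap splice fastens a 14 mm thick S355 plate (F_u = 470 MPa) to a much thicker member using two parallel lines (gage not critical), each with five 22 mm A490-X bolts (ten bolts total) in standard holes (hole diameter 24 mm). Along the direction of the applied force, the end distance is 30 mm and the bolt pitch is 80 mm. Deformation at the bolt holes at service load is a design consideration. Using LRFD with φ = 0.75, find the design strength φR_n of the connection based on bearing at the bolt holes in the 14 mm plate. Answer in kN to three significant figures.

Per bolt r_n = 1.2 l_c t F_u ≤ 2.4 d t F_u; upper limit = 2.4 × 22 × 14 × 470 / 1000 = 347.4 kN.
Edge bolt: l_c = 30 − 24/2 = 18 mm → 1.2 × 18 × 14 × 470 / 1000 = 142.1 → r_n = 142.1 kN.
Interior bolts: l_c = 80 − 24 = 56 mm → 1.2 × 56 × 14 × 470 / 1000 = 442.2 → r_n = 347.4 kN.
R_n = 2 × 142.1 + 8 × 347.4 = 3064 kN.
Design strength φR_n = 0.75 × 3064 = 2300 kN.

2300 kN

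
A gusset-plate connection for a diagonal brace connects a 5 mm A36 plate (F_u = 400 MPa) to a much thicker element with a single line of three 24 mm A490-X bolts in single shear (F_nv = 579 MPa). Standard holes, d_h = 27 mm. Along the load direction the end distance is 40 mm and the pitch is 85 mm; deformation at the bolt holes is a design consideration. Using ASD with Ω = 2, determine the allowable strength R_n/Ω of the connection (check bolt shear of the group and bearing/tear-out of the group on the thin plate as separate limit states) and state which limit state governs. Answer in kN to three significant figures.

Bolt shear: A_b = π·24²/4 = 452.4 mm²; R_n = 579 × 452.4 × 3 × 1 / 1000 = 785.8 kN → 785.8 / 2 = 393 kN.
Bearing (1.2 l_c t F_u ≤ 2.4 d t F_u): upper limit = 2.4·24·5·400 / 1000 = 115.2 kN.
  Edge l_c = 40 − 27/2 = 26.5 → r_n = 63.6 kN; interior l_c = 85 − 27 = 58 → r_n = 115.2 kN.
  R_n,bearing = 1·63.6 + 2·115.2 = 294 kN → 294 / 2 = 147 kN.
Bearing governs: 147 kN.

147 kN (bearing governs)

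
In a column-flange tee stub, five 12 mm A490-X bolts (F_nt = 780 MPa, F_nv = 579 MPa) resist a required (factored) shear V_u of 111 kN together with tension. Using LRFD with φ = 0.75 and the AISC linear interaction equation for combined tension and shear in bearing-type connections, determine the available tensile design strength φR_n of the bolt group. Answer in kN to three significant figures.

A_b = π·12²/4 = 113.1 mm²; f_rv = 111 × 1000 / (5 × 113.1) = 196.3 MPa.
F'_nt = 1.3 F_nt − (F_nt / φF_nv) f_rv = 1.3·780 − (780/(0.75·579))·196.3 = 661.4 MPa, capped at F_nt → F'_nt = 661.4 MPa.
R_n = F'_nt · A_b · n = 661.4 × 113.1 × 5 / 1000 = 374 kN.
Design strength φR_n = 0.75 × 374 = 281 kN.

281 kN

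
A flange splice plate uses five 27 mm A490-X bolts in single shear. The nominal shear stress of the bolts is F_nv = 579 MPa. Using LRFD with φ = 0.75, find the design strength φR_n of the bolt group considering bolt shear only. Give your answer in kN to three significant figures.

A_b = π × 27² / 4 = 572.6 mm².
R_n = F_nv · A_b · n · n_s = 579 × 572.6 × 5 × 1 / 1000 = 1658 kN.
Design strength φR_n = 0.75 × 1658 = 1240 kN.

1240 kN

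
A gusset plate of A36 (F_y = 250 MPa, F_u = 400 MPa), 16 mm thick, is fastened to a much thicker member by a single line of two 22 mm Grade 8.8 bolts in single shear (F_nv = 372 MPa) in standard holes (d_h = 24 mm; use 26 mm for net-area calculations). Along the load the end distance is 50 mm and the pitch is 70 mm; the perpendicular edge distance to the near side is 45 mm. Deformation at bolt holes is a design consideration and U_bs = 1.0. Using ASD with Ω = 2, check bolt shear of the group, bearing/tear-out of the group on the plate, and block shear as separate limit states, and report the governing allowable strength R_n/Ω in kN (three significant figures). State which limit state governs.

141 kN (bolt shear governs)

Bolt shear: A_b = π·22²/4 = 380.1 mm²; R_n = 372 × 380.1 × 2 × 1 / 1000 = 282.8 kN → 282.8 / 2 = 141 kN.
Bearing: edge l_c = 38, r_n = 291.8 kN; interior l_c = 46, r_n = 337.9 kN; R_n = 291.8 + 1·337.9 = 629.8 kN → 315 kN.
Block shear: A_gv = 1920, A_nv = 1296, A_nt = 512 mm²; R_n = min(0.6F_uA_nv, 0.6F_yA_gv) + U_bs·F_u·A_nt = 492.8 kN → 246 kN.
Bolt shear governs: 141 kN.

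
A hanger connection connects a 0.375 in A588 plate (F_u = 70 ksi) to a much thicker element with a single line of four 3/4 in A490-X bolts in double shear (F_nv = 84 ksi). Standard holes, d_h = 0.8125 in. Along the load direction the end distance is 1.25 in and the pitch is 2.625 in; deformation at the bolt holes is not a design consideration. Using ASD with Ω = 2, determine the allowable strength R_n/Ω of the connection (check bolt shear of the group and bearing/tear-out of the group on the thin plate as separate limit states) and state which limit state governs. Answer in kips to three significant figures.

Bolt shear: A_b = π·0.75²/4 = 0.4418 in²; R_n = 84 × 0.4418 × 4 × 2 = 296.9 kips → 296.9 / 2 = 148 kips.
Bearing (1.5 l_c t F_u ≤ 3.0 d t F_u): upper limit = 3.0·0.75·0.375·70 = 59.06 kips.
  Edge l_c = 1.25 − 0.8125/2 = 0.8438 → r_n = 33.22 kips; interior l_c = 2.625 − 0.8125 = 1.812 → r_n = 59.06 kips.
  R_n,bearing = 1·33.22 + 3·59.06 = 210.4 kips → 210.4 / 2 = 105 kips.
Bearing governs: 105 kips.

105 kips (bearing governs)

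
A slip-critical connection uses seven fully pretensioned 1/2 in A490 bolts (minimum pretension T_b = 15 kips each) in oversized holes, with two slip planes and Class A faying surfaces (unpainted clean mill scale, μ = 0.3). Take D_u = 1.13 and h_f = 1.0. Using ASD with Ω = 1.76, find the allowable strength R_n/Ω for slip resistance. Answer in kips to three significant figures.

40.4 kips

R_n = μ · D_u · h_f · T_b · n_s · n_b = 0.3 × 1.13 × 1.0 × 15 × 2 × 7 = 71.19 kips.
Allowable strength R_n/Ω = 71.19 / 1.76 = 40.4 kips.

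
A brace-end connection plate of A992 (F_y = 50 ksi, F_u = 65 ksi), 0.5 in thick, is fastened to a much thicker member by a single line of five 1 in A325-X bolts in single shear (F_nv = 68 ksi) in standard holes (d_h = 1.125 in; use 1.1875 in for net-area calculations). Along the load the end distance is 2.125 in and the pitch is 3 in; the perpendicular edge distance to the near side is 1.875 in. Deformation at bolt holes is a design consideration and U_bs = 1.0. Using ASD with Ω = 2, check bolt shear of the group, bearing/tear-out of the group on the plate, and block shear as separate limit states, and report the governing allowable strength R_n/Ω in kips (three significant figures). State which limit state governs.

106 kips (block shear governs)

Bolt shear: A_b = π·1²/4 = 0.7854 in²; R_n = 68 × 0.7854 × 5 × 1 = 267 kips → 267 / 2 = 134 kips.
Bearing: edge l_c = 1.562, r_n = 60.94 kips; interior l_c = 1.875, r_n = 73.12 kips; R_n = 60.94 + 4·73.12 = 353.4 kips → 177 kips.
Block shear: A_gv = 7.062, A_nv = 4.391, A_nt = 0.6406 in²; R_n = min(0.6F_uA_nv, 0.6F_yA_gv) + U_bs·F_u·A_nt = 212.9 kips → 106 kips.
Block shear governs: 106 kips.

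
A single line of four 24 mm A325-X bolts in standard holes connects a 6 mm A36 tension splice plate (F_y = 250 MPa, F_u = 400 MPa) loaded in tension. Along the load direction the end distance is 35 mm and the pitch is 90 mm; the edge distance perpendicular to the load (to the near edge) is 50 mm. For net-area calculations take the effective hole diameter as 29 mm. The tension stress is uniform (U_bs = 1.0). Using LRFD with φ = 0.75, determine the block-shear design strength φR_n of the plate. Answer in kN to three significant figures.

270 kN

Shear plane L_v = 35 + 3·90 = 305 mm; A_gv = 305 × 6 = 1830 mm².
A_nv = (305 − 3.5·29) × 6 = 1221 mm².
A_nt = (50 − 0.5·29) × 6 = 213 mm².
0.6 F_u A_nv = 293 kN; 0.6 F_y A_gv = 274.5 kN → shear yielding governs the shear term.
R_n = 274.5 + 1.0 × 400 × 213 / 1000 = 359.7 kN.
Design strength φR_n = 0.75 × 359.7 = 270 kN.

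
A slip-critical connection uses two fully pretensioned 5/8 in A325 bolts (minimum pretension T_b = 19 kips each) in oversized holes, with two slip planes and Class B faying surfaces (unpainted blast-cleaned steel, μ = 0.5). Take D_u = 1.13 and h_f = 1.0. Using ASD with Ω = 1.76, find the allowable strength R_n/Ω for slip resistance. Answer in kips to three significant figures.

24.4 kips

R_n = μ · D_u · h_f · T_b · n_s · n_b = 0.5 × 1.13 × 1.0 × 19 × 2 × 2 = 42.94 kips.
Allowable strength R_n/Ω = 42.94 / 1.76 = 24.4 kips.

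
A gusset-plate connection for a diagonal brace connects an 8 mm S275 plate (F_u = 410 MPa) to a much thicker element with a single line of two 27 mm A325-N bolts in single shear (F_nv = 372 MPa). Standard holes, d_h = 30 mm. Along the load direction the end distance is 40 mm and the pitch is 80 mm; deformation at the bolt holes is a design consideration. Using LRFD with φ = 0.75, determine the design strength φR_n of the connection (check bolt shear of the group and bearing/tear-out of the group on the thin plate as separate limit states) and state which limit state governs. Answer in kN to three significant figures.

221 kN (bearing governs)

Bolt shear: A_b = π·27²/4 = 572.6 mm²; R_n = 372 × 572.6 × 2 × 1 / 1000 = 426 kN → 0.75 × 426 = 319 kN.
Bearing (1.2 l_c t F_u ≤ 2.4 d t F_u): upper limit = 2.4·27·8·410 / 1000 = 212.5 kN.
  Edge l_c = 40 − 30/2 = 25 → r_n = 98.4 kN; interior l_c = 80 − 30 = 50 → r_n = 196.8 kN.
  R_n,bearing = 1·98.4 + 1·196.8 = 295.2 kN → 0.75 × 295.2 = 221 kN.
Bearing governs: 221 kN.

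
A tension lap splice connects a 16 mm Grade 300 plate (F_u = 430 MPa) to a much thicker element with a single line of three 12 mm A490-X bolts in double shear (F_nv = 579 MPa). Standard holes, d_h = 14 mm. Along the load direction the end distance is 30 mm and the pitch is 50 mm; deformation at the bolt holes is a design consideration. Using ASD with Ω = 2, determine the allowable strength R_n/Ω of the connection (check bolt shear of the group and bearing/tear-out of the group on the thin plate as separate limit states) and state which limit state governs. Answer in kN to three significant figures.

196 kN (bolt shear governs)

Bolt shear: A_b = π·12²/4 = 113.1 mm²; R_n = 579 × 113.1 × 3 × 2 / 1000 = 392.9 kN → 392.9 / 2 = 196 kN.
Bearing (1.2 l_c t F_u ≤ 2.4 d t F_u): upper limit = 2.4·12·16·430 / 1000 = 198.1 kN.
  Edge l_c = 30 − 14/2 = 23 → r_n = 189.9 kN; interior l_c = 50 − 14 = 36 → r_n = 198.1 kN.
  R_n,bearing = 1·189.9 + 2·198.1 = 586.2 kN → 586.2 / 2 = 293 kN.
Bolt shear governs: 196 kN.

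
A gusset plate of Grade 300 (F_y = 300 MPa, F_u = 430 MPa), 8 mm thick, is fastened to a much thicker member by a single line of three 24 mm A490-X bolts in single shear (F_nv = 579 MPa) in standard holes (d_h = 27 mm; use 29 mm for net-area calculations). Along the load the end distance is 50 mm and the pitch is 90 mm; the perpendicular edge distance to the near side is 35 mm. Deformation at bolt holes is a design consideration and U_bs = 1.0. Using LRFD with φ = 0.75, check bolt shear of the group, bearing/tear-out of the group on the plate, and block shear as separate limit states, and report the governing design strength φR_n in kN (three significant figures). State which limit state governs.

Bolt shear: A_b = π·24²/4 = 452.4 mm²; R_n = 579 × 452.4 × 3 × 1 / 1000 = 785.8 kN → 0.75 × 785.8 = 589 kN.
Bearing: edge l_c = 36.5, r_n = 150.7 kN; interior l_c = 63, r_n = 198.1 kN; R_n = 150.7 + 2·198.1 = 547 kN → 410 kN.
Block shear: A_gv = 1840, A_nv = 1260, A_nt = 164 mm²; R_n = min(0.6F_uA_nv, 0.6F_yA_gv) + U_bs·F_u·A_nt = 395.6 kN → 297 kN.
Block shear governs: 297 kN.

297 kN (block shear governs)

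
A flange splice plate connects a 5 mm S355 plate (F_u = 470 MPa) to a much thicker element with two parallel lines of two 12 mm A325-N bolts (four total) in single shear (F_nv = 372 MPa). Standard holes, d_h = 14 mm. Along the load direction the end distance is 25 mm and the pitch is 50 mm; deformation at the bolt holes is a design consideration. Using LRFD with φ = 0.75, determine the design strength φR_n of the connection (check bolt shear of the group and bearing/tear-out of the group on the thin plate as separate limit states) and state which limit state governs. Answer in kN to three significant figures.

Bolt shear: A_b = π·12²/4 = 113.1 mm²; R_n = 372 × 113.1 × 4 × 1 / 1000 = 168.3 kN → 0.75 × 168.3 = 126 kN.
Bearing (1.2 l_c t F_u ≤ 2.4 d t F_u): upper limit = 2.4·12·5·470 / 1000 = 67.68 kN.
  Edge l_c = 25 − 14/2 = 18 → r_n = 50.76 kN; interior l_c = 50 − 14 = 36 → r_n = 67.68 kN.
  R_n,bearing = 2·50.76 + 2·67.68 = 236.9 kN → 0.75 × 236.9 = 178 kN.
Bolt shear governs: 126 kN.

126 kN (bolt shear governs)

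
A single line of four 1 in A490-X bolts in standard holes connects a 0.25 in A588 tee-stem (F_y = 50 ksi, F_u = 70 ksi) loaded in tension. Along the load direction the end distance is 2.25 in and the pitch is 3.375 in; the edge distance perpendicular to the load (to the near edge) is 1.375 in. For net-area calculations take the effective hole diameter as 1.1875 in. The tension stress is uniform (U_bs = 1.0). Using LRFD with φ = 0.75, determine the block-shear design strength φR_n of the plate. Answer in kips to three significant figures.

Shear plane L_v = 2.25 + 3·3.375 = 12.38 in; A_gv = 12.38 × 0.25 = 3.094 in².
A_nv = (12.38 − 3.5·1.1875) × 0.25 = 2.055 in².
A_nt = (1.375 − 0.5·1.1875) × 0.25 = 0.1953 in².
0.6 F_u A_nv = 86.3 kips; 0.6 F_y A_gv = 92.81 kips → shear rupture governs the shear term.
R_n = 86.3 + 1.0 × 70 × 0.1953 = 99.97 kips.
Design strength φR_n = 0.75 × 99.97 = 75 kips.

75 kips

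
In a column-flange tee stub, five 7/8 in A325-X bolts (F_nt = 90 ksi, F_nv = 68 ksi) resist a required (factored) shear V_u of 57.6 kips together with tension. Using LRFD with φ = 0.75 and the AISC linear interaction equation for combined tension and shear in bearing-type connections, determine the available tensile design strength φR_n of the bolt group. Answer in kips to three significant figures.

A_b = π·0.875²/4 = 0.6013 in²; f_rv = 57.6 / (5 × 0.6013) = 19.16 ksi.
F'_nt = 1.3 F_nt − (F_nt / φF_nv) f_rv = 1.3·90 − (90/(0.75·68))·19.16 = 83.19 ksi, capped at F_nt → F'_nt = 83.19 ksi.
R_n = F'_nt · A_b · n = 83.19 × 0.6013 × 5 = 250.1 kips.
Design strength φR_n = 0.75 × 250.1 = 188 kips.

188 kips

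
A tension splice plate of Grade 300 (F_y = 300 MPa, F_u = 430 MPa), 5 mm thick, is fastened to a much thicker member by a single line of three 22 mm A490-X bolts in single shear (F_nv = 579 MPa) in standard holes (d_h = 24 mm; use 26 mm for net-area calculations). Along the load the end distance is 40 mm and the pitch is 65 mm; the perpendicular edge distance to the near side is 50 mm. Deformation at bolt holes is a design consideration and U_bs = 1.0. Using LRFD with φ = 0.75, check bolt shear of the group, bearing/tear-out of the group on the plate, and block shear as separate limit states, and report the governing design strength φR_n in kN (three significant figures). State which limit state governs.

161 kN (block shear governs)

Bolt shear: A_b = π·22²/4 = 380.1 mm²; R_n = 579 × 380.1 × 3 × 1 / 1000 = 660.3 kN → 0.75 × 660.3 = 495 kN.
Bearing: edge l_c = 28, r_n = 72.24 kN; interior l_c = 41, r_n = 105.8 kN; R_n = 72.24 + 2·105.8 = 283.8 kN → 213 kN.
Block shear: A_gv = 850, A_nv = 525, A_nt = 185 mm²; R_n = min(0.6F_uA_nv, 0.6F_yA_gv) + U_bs·F_u·A_nt = 215 kN → 161 kN.
Block shear governs: 161 kN.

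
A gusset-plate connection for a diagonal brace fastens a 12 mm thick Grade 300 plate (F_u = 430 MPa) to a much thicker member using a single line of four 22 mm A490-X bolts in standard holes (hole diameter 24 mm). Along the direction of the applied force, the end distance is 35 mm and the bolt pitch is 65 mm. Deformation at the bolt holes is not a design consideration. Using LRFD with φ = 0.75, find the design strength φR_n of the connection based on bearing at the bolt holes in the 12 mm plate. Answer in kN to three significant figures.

848 kN

Per bolt r_n = 1.5 l_c t F_u ≤ 3.0 d t F_u; upper limit = 3.0 × 22 × 12 × 430 / 1000 = 340.6 kN.
Edge bolt: l_c = 35 − 24/2 = 23 mm → 1.5 × 23 × 12 × 430 / 1000 = 178 → r_n = 178 kN.
Interior bolts: l_c = 65 − 24 = 41 mm → 1.5 × 41 × 12 × 430 / 1000 = 317.3 → r_n = 317.3 kN.
R_n = 1 × 178 + 3 × 317.3 = 1130 kN.
Design strength φR_n = 0.75 × 1130 = 848 kN.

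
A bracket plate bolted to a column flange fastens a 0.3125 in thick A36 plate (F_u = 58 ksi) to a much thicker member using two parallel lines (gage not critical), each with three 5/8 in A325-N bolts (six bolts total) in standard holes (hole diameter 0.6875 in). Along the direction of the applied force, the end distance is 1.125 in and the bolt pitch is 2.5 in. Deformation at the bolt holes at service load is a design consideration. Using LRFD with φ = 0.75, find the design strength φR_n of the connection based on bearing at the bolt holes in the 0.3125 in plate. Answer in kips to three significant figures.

Per bolt r_n = 1.2 l_c t F_u ≤ 2.4 d t F_u; upper limit = 2.4 × 0.625 × 0.3125 × 58 = 27.19 kips.
Edge bolt: l_c = 1.125 − 0.6875/2 = 0.7812 in → 1.2 × 0.7812 × 0.3125 × 58 = 16.99 → r_n = 16.99 kips.
Interior bolts: l_c = 2.5 − 0.6875 = 1.812 in → 1.2 × 1.812 × 0.3125 × 58 = 39.42 → r_n = 27.19 kips.
R_n = 2 × 16.99 + 4 × 27.19 = 142.7 kips.
Design strength φR_n = 0.75 × 142.7 = 107 kips.

107 kips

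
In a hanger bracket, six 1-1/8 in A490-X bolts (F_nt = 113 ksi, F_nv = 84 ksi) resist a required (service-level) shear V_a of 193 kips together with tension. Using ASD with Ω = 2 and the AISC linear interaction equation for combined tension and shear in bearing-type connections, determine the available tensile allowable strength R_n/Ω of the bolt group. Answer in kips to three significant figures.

178 kips

A_b = π·1.125²/4 = 0.994 in²; f_rv = 193 / (6 × 0.994) = 32.36 ksi.
F'_nt = 1.3 F_nt − (Ω F_nt / F_nv) f_rv = 1.3·113 − (2·113/84)·32.36 = 59.84 ksi, capped at F_nt → F'_nt = 59.84 ksi.
R_n = F'_nt · A_b · n = 59.84 × 0.994 × 6 = 356.9 kips.
Allowable strength R_n/Ω = 356.9 / 2 = 178 kips.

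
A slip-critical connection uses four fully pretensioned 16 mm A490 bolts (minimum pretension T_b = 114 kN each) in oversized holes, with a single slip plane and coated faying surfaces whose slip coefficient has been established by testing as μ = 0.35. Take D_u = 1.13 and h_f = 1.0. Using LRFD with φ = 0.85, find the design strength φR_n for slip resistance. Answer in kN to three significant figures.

R_n = μ · D_u · h_f · T_b · n_s · n_b = 0.35 × 1.13 × 1.0 × 114 × 1 × 4 = 180.3 kN.
Design strength φR_n = 0.85 × 180.3 = 153 kN.

153 kN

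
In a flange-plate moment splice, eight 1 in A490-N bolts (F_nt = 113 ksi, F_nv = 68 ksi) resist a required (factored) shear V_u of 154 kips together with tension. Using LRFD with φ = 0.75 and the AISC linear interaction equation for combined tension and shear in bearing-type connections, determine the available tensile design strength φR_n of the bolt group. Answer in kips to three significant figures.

A_b = π·1²/4 = 0.7854 in²; f_rv = 154 / (8 × 0.7854) = 24.51 ksi.
F'_nt = 1.3 F_nt − (F_nt / φF_nv) f_rv = 1.3·113 − (113/(0.75·68))·24.51 = 92.59 ksi, capped at F_nt → F'_nt = 92.59 ksi.
R_n = F'_nt · A_b · n = 92.59 × 0.7854 × 8 = 581.8 kips.
Design strength φR_n = 0.75 × 581.8 = 436 kips.

436 kips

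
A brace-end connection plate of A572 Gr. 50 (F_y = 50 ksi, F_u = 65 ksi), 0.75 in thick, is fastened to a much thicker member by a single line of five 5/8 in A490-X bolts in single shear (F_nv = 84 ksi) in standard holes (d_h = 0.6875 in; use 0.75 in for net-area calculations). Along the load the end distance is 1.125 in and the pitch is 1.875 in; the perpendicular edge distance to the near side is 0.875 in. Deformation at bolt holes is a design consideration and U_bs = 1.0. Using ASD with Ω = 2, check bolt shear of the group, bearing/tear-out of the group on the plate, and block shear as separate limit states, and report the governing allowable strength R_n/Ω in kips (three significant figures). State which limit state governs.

Bolt shear: A_b = π·0.625²/4 = 0.3068 in²; R_n = 84 × 0.3068 × 5 × 1 = 128.9 kips → 128.9 / 2 = 64.4 kips.
Bearing: edge l_c = 0.7812, r_n = 45.7 kips; interior l_c = 1.188, r_n = 69.47 kips; R_n = 45.7 + 4·69.47 = 323.6 kips → 162 kips.
Block shear: A_gv = 6.469, A_nv = 3.938, A_nt = 0.375 in²; R_n = min(0.6F_uA_nv, 0.6F_yA_gv) + U_bs·F_u·A_nt = 177.9 kips → 89 kips.
Bolt shear governs: 64.4 kips.

64.4 kips (bolt shear governs)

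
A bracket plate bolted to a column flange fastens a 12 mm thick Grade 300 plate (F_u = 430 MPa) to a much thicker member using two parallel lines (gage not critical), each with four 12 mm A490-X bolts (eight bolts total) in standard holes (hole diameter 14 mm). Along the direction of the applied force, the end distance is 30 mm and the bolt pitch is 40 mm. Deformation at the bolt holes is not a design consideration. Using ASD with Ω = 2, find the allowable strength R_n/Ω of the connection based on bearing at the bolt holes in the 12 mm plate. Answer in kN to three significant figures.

Per bolt r_n = 1.5 l_c t F_u ≤ 3.0 d t F_u; upper limit = 3.0 × 12 × 12 × 430 / 1000 = 185.8 kN.
Edge bolt: l_c = 30 − 14/2 = 23 mm → 1.5 × 23 × 12 × 430 / 1000 = 178 → r_n = 178 kN.
Interior bolts: l_c = 40 − 14 = 26 mm → 1.5 × 26 × 12 × 430 / 1000 = 201.2 → r_n = 185.8 kN.
R_n = 2 × 178 + 6 × 185.8 = 1471 kN.
Allowable strength R_n/Ω = 1471 / 2 = 735 kN.

735 kN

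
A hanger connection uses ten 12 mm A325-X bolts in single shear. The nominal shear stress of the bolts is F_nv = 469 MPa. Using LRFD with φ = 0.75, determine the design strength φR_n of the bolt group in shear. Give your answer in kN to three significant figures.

398 kN

A_b = π × 12² / 4 = 113.1 mm².
R_n = F_nv · A_b · n · n_s = 469 × 113.1 × 10 × 1 / 1000 = 530.4 kN.
Design strength φR_n = 0.75 × 530.4 = 398 kN.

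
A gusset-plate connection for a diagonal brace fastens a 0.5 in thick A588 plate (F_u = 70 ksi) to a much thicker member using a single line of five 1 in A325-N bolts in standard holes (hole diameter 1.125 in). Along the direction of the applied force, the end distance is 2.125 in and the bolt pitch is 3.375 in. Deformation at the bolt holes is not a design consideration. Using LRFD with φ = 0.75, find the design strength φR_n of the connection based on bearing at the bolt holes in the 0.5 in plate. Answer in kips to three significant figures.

Per bolt r_n = 1.5 l_c t F_u ≤ 3.0 d t F_u; upper limit = 3.0 × 1 × 0.5 × 70 = 105 kips.
Edge bolt: l_c = 2.125 − 1.125/2 = 1.562 in → 1.5 × 1.562 × 0.5 × 70 = 82.03 → r_n = 82.03 kips.
Interior bolts: l_c = 3.375 − 1.125 = 2.25 in → 1.5 × 2.25 × 0.5 × 70 = 118.1 → r_n = 105 kips.
R_n = 1 × 82.03 + 4 × 105 = 502 kips.
Design strength φR_n = 0.75 × 502 = 377 kips.

377 kips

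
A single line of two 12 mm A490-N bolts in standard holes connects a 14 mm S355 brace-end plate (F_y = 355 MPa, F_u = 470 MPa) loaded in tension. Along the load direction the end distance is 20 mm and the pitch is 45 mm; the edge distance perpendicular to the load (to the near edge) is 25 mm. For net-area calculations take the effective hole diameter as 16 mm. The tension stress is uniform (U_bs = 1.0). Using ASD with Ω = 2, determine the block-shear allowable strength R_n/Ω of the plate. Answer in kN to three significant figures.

137 kN

Shear plane L_v = 20 + 1·45 = 65 mm; A_gv = 65 × 14 = 910 mm².
A_nv = (65 − 1.5·16) × 14 = 574 mm².
A_nt = (25 − 0.5·16) × 14 = 238 mm².
0.6 F_u A_nv = 161.9 kN; 0.6 F_y A_gv = 193.8 kN → shear rupture governs the shear term.
R_n = 161.9 + 1.0 × 470 × 238 / 1000 = 273.7 kN.
Allowable strength R_n/Ω = 273.7 / 2 = 137 kN.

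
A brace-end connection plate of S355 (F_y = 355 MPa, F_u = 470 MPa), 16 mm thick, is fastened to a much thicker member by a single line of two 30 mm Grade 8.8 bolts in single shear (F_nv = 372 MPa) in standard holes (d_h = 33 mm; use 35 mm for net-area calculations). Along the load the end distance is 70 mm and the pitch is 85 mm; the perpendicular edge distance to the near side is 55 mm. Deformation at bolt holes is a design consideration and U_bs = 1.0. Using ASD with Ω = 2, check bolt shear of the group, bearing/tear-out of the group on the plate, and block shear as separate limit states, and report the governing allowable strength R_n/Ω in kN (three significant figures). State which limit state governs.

Bolt shear: A_b = π·30²/4 = 706.9 mm²; R_n = 372 × 706.9 × 2 × 1 / 1000 = 525.9 kN → 525.9 / 2 = 263 kN.
Bearing: edge l_c = 53.5, r_n = 482.8 kN; interior l_c = 52, r_n = 469.2 kN; R_n = 482.8 + 1·469.2 = 952 kN → 476 kN.
Block shear: A_gv = 2480, A_nv = 1640, A_nt = 600 mm²; R_n = min(0.6F_uA_nv, 0.6F_yA_gv) + U_bs·F_u·A_nt = 744.5 kN → 372 kN.
Bolt shear governs: 263 kN.

263 kN (bolt shear governs)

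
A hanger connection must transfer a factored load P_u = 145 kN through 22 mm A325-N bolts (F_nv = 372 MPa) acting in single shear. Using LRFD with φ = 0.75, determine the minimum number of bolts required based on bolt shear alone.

A_b = π·22²/4 = 380.1 mm².
Per-bolt design strength φR_n = 0.75 × 372 × 380.1 × 1 / 1000 = 106.1 kN.
n ≥ 145 / 106.1 = 1.367 → use 2 bolts.

2 bolts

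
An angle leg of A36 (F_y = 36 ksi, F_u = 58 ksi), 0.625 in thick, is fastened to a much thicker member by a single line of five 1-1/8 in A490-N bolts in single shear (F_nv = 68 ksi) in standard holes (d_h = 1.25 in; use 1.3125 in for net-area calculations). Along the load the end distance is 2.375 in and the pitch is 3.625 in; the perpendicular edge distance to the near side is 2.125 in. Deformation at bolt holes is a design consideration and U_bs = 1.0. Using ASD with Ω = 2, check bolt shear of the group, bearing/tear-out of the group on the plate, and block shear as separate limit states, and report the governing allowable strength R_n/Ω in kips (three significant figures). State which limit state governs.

141 kips (block shear governs)

Bolt shear: A_b = π·1.125²/4 = 0.994 in²; R_n = 68 × 0.994 × 5 × 1 = 338 kips → 338 / 2 = 169 kips.
Bearing: edge l_c = 1.75, r_n = 76.12 kips; interior l_c = 2.375, r_n = 97.87 kips; R_n = 76.12 + 4·97.87 = 467.6 kips → 234 kips.
Block shear: A_gv = 10.55, A_nv = 6.855, A_nt = 0.918 in²; R_n = min(0.6F_uA_nv, 0.6F_yA_gv) + U_bs·F_u·A_nt = 281.1 kips → 141 kips.
Block shear governs: 141 kips.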